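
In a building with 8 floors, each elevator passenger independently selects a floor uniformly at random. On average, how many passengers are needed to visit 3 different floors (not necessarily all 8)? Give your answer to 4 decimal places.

With k distinct floors already seen, the next new one arrives after an expected 8/(8-k) passengers.
Sum over k = 0,...,2: E = 8/8 + 8/7 + 8/6 = 3.47619.

3.4762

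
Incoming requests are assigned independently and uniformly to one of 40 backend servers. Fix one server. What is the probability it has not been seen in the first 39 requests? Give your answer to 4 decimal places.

0.3725

Each request misses the fixed server with probability (40-1)/40 = 39/40, independently.
P(still missing after 39) = (39/40)^39 = 0.37255.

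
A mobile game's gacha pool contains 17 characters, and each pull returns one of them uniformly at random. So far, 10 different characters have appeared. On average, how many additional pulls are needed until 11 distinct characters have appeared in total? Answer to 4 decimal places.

From k distinct to k+1 distinct takes on average 17/(17-k) pulls.
Only the k = 10 term is needed: E = 17/7 = 2.42857.

2.4286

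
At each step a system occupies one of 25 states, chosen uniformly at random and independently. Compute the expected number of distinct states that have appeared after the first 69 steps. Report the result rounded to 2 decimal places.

For each state, P(seen in 69 steps) = 1 - (24/25)^69 = 0.940.
By linearity of expectation, E[distinct seen] = 25·(1 - (24/25)^69) = 23.505.

23.50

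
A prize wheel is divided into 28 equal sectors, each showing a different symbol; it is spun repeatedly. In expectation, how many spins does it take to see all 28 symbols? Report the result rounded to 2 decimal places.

The wait to go from k to k+1 distinct symbols is geometric with mean 28/(28-k).
E[T] = 28/28 + 28/27 + 28/26 + ... + 28/2 + 28/1 = 28·H_{28}.
H_{28} = 3.927, so E[T] = 109.961.

109.96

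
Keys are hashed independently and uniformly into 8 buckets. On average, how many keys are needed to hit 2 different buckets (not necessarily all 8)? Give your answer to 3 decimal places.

2.143

With k distinct buckets already seen, the next new one arrives after an expected 8/(8-k) keys.
Sum over k = 0,...,1: E = 8/8 + 8/7 = 2.1429.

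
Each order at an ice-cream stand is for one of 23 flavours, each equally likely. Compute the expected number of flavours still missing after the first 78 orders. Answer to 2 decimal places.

0.72

For each flavour, P(unseen after 78) = (22/23)^78 = 0.031.
By linearity of expectation, E[unseen] = 23·(22/23)^78 = 0.718.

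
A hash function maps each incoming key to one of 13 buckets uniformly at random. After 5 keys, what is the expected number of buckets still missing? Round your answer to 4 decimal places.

For each bucket, P(unseen after 5) = (12/13)^5 = 0.67018.
By linearity of expectation, E[unseen] = 13·(12/13)^5 = 8.71230.

8.7123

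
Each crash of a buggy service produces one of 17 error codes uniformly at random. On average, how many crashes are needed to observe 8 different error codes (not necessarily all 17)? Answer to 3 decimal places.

10.380

With k distinct error codes already seen, the next new one arrives after an expected 17/(17-k) crashes.
Sum over k = 0,...,7: E = 17/17 + 17/16 + 17/15 + ... + 17/11 + 17/10 = 10.3799.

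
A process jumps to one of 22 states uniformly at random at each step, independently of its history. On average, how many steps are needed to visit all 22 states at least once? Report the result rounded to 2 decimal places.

81.20

The wait to go from k to k+1 distinct states is geometric with mean 22/(22-k).
E[T] = 22/22 + 22/21 + 22/20 + ... + 22/2 + 22/1 = 22·H_{22}.
H_{22} = 3.691, so E[T] = 81.198.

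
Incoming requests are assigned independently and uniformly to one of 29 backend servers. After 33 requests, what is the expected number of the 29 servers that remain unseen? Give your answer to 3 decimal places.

9.109

For each server, P(unseen after 33) = (28/29)^33 = 0.3141.
By linearity of expectation, E[unseen] = 29·(28/29)^33 = 9.1092.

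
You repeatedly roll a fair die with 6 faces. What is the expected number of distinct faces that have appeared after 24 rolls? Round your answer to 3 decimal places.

5.925

For each face, P(seen in 24 rolls) = 1 - (5/6)^24 = 0.9874.
By linearity of expectation, E[distinct seen] = 6·(1 - (5/6)^24) = 5.9245.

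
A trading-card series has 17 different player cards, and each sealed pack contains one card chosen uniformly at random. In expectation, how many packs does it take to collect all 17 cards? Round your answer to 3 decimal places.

The wait to go from k to k+1 distinct cards is geometric with mean 17/(17-k).
E[T] = 17/17 + 17/16 + 17/15 + ... + 17/2 + 17/1 = 17·H_{17}.
H_{17} = 3.4396, so E[T] = 58.4724.

58.472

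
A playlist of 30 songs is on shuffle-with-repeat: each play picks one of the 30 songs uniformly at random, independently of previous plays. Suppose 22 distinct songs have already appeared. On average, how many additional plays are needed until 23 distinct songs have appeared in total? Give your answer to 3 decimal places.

3.750

The wait to go from k to k+1 distinct songs is geometric with mean 30/(30-k).
Only the k = 22 term is needed: E = 30/8 = 3.7500.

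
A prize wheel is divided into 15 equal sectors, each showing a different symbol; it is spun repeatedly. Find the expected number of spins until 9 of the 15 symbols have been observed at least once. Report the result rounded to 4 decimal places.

Going from k to k+1 distinct takes a geometric number of spins with mean 15/(15-k).
Sum over k = 0,...,8: E = 15/15 + 15/14 + 15/13 + ... + 15/8 + 15/7 = 13.02343.

13.0234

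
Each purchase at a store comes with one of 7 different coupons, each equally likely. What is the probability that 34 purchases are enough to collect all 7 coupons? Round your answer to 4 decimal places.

Let A_i be the event that coupon i is missing after 34 purchases. By inclusion–exclusion on the A_i,
P(all seen) = Σ_{j=0}^{7} (-1)^j C(7,j)((7-j)/7)^34
= 1.00000 - 0.03706 + 0.00023 - 0.00000 + 0.00000 - 0.00000 + 0.00000 - 0.00000
= 0.96317.

0.9632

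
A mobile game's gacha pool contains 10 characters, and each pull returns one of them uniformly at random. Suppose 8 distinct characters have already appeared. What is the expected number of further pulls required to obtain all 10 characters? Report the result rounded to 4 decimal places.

15.0000

From k distinct to k+1 distinct takes on average 10/(10-k) pulls.
Sum over k = 8,...,9: E = 10/2 + 10/1 = 15.00000.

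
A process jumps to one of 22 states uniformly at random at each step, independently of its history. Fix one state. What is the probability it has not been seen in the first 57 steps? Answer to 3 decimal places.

0.071

Each step misses the fixed state with probability (22-1)/22 = 21/22, independently.
P(still missing after 57) = (21/22)^57 = 0.0705.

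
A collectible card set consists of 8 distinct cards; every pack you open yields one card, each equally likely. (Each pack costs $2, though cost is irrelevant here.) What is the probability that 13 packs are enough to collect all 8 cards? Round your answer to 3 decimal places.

0.139

By inclusion–exclusion over which cards are missing,
P(all seen) = Σ_{j=0}^{8} (-1)^j C(8,j)((8-j)/8)^13
= 1.0000 - 1.4099 + 0.6652 - 0.1243 + 0.0085 - 0.0002 + 0.0000 - 0.0000 + 0.0000
= 0.1393.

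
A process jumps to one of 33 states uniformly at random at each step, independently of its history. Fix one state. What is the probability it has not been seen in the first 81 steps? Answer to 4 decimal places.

0.0827

On each step the fixed state fails to appear with probability 32/33.
P(still missing after 81) = (32/33)^81 = 0.08270.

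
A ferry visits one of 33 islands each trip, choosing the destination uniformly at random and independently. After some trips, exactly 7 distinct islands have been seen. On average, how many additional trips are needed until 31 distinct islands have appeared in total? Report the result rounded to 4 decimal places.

With k distinct islands already seen, the next new one takes an expected 33/(33-k) trips.
Sum over k = 7,...,30: E = 33/26 + 33/25 + 33/24 + ... + 33/4 + 33/3 = 77.69585.

77.6959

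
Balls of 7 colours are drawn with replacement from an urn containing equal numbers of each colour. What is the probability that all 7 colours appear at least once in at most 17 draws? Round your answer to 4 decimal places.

0.5570

By inclusion–exclusion over which colours are missing,
P(all seen) = Σ_{j=0}^{7} (-1)^j C(7,j)((7-j)/7)^17
= 1.00000 - 0.50933 + 0.06887 - 0.00258 + 0.00002 - 0.00000 + 0.00000 - 0.00000
= 0.55697.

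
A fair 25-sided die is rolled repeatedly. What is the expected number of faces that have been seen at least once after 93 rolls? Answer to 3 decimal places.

24.439

For each face, P(seen in 93 rolls) = 1 - (24/25)^93 = 0.9775.
By linearity of expectation, E[distinct seen] = 25·(1 - (24/25)^93) = 24.4387.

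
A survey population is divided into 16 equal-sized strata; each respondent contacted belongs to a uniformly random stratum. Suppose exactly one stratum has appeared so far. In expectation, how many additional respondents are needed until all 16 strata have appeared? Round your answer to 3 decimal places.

53.092

From k distinct to k+1 distinct takes on average 16/(16-k) respondents.
Sum over k = 1,...,15: E = 16/15 + 16/14 + 16/13 + ... + 16/2 + 16/1 = 53.0917.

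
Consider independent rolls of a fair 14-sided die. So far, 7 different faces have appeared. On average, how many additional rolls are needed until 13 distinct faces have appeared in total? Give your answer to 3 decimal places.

22.300

The wait to go from k to k+1 distinct faces is geometric with mean 14/(14-k).
Sum over k = 7,...,12: E = 14/7 + 14/6 + 14/5 + 14/4 + 14/3 + 14/2 = 22.3000.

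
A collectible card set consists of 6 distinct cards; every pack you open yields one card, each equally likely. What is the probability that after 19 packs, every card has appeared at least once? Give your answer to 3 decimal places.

0.819

By inclusion–exclusion over which cards are missing,
P(all seen) = Σ_{j=0}^{6} (-1)^j C(6,j)((6-j)/6)^19
= 1.0000 - 0.1878 + 0.0068 - 0.0000 + 0.0000 - 0.0000 + 0.0000
= 0.8189.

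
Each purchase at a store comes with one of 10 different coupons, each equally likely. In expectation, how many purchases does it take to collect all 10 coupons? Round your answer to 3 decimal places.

Split into phases: going from k distinct to k+1 distinct takes on average 10/(10-k) purchases.
E[T] = 10/10 + 10/9 + 10/8 + ... + 10/2 + 10/1 = 10·H_{10}.
H_{10} = 2.9290, so E[T] = 29.2897.

29.290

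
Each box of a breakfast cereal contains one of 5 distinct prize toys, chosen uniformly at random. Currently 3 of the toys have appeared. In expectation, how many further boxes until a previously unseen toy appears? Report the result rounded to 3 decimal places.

2.500

The number of boxes until the next new toy is geometric with success probability 2/5, so its mean is 5/2.
E = 5/2 = 2.5000.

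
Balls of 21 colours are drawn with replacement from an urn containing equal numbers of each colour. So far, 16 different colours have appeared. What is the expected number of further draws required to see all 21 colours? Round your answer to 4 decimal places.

47.9500

From k distinct to k+1 distinct takes on average 21/(21-k) draws.
Sum over k = 16,...,20: E = 21/5 + 21/4 + 21/3 + 21/2 + 21/1 = 47.95000.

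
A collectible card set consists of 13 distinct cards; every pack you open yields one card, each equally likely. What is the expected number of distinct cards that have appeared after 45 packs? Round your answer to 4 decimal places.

For each card, P(seen in 45 packs) = 1 - (12/13)^45 = 0.97273.
By linearity of expectation, E[distinct seen] = 13·(1 - (12/13)^45) = 12.64547.

12.6455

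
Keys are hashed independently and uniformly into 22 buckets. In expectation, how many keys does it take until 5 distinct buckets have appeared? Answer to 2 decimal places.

5.53

With k distinct buckets already seen, the next new one arrives after an expected 22/(22-k) keys.
Sum over k = 0,...,4: E = 22/22 + 22/21 + 22/20 + 22/19 + 22/18 = 5.528.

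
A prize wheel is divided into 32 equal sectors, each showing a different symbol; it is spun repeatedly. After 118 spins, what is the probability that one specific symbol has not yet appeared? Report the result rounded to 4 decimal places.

Each spin misses the fixed symbol with probability (32-1)/32 = 31/32, independently.
P(still missing after 118) = (31/32)^118 = 0.02360.

0.0236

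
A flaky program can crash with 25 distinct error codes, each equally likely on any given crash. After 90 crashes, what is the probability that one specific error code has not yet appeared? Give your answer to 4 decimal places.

0.0254

On each crash the fixed error code fails to appear with probability 24/25.
P(still missing after 90) = (24/25)^90 = 0.02538.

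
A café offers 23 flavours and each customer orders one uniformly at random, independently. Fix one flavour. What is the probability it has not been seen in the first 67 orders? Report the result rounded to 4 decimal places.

Each order misses the fixed flavour with probability (23-1)/23 = 22/23, independently.
P(still missing after 67) = (22/23)^67 = 0.05088.

0.0509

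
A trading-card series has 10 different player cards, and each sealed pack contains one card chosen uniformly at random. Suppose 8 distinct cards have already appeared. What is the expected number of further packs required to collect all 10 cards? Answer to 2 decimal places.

15.00

With k distinct cards already seen, the next new one takes an expected 10/(10-k) packs.
Sum over k = 8,...,9: E = 10/2 + 10/1 = 15.000.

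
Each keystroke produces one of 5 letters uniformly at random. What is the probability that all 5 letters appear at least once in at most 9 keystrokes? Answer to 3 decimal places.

Let A_i be the event that letter i is missing after 9 keystrokes. By inclusion–exclusion on the A_i,
P(all seen) = Σ_{j=0}^{5} (-1)^j C(5,j)((5-j)/5)^9
= 1.0000 - 0.6711 + 0.1008 - 0.0026 + 0.0000 - 0.0000
= 0.4271.

0.427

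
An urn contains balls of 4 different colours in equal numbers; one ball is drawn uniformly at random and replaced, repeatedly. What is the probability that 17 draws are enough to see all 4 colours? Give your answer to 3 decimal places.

By inclusion–exclusion over which colours are missing,
P(all seen) = Σ_{j=0}^{4} (-1)^j C(4,j)((4-j)/4)^17
= 1.0000 - 0.0301 + 0.0000 - 0.0000 + 0.0000
= 0.9700.

0.970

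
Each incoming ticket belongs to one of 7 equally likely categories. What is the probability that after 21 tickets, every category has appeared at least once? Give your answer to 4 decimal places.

0.7427

Let A_i be the event that category i is missing after 21 tickets. By inclusion–exclusion on the A_i,
P(all seen) = Σ_{j=0}^{7} (-1)^j C(7,j)((7-j)/7)^21
= 1.00000 - 0.27493 + 0.01793 - 0.00028 + 0.00000 - 0.00000 + 0.00000 - 0.00000
= 0.74273.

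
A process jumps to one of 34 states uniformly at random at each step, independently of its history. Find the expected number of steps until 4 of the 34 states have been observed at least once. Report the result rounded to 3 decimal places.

4.190

Going from k to k+1 distinct takes a geometric number of steps with mean 34/(34-k).
Sum over k = 0,...,3: E = 34/34 + 34/33 + 34/32 + 34/31 = 4.1896.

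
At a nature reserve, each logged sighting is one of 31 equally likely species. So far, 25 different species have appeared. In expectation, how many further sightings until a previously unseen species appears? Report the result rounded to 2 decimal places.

Each sighting yields a new species with probability (31-25)/31 = 6/31, so the wait is geometric with mean 31/6.
E = 31/6 = 5.167.

5.17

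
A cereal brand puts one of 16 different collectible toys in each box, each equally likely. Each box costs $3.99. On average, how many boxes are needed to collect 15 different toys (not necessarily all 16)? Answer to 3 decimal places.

Going from k to k+1 distinct takes a geometric number of boxes with mean 16/(16-k).
Sum over k = 0,...,14: E = 16/16 + 16/15 + 16/14 + ... + 16/3 + 16/2 = 38.0917.

38.092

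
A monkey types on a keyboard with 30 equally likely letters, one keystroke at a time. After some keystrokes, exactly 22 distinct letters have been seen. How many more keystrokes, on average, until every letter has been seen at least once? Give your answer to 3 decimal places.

81.536

The wait to go from k to k+1 distinct letters is geometric with mean 30/(30-k).
Sum over k = 22,...,29: E = 30/8 + 30/7 + 30/6 + ... + 30/2 + 30/1 = 81.5357.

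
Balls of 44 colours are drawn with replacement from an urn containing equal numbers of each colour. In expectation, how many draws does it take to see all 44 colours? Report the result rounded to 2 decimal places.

192.40

After k distinct colours have appeared, the next draw gives a new one with probability (44-k)/44, so the expected wait for the (k+1)-th is 44/(44-k).
E[T] = 44/44 + 44/43 + 44/42 + ... + 44/2 + 44/1 = 44·H_{44}.
H_{44} = 4.373, so E[T] = 192.400.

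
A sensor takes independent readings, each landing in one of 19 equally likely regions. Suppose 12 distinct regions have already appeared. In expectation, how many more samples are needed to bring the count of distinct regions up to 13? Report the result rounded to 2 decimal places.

From k distinct to k+1 distinct takes on average 19/(19-k) samples.
Only the k = 12 term is needed: E = 19/7 = 2.714.

2.71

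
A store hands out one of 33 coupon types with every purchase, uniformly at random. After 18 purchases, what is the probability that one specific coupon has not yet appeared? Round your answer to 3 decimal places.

0.575

On each purchase the fixed coupon fails to appear with probability 32/33.
P(still missing after 18) = (32/33)^18 = 0.5747.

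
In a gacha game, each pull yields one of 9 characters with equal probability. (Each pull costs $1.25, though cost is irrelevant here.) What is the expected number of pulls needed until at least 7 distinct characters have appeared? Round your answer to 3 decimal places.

11.961

Going from k to k+1 distinct takes a geometric number of pulls with mean 9/(9-k).
Sum over k = 0,...,6: E = 9/9 + 9/8 + 9/7 + ... + 9/4 + 9/3 = 11.9607.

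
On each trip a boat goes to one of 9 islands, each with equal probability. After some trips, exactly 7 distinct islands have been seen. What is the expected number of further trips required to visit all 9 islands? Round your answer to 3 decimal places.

13.500

With k distinct islands already seen, the next new one takes an expected 9/(9-k) trips.
Sum over k = 7,...,8: E = 9/2 + 9/1 = 13.5000.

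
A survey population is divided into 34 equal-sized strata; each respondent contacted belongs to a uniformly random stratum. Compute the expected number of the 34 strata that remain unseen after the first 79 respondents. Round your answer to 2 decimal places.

3.22

For each stratum, P(unseen after 79) = (33/34)^79 = 0.095.
By linearity of expectation, E[unseen] = 34·(33/34)^79 = 3.215.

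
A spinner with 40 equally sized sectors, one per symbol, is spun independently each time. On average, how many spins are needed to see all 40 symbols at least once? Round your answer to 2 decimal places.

171.14

After k distinct symbols have appeared, the next spin gives a new one with probability (40-k)/40, so the expected wait for the (k+1)-th is 40/(40-k).
E[T] = 40/40 + 40/39 + 40/38 + ... + 40/2 + 40/1 = 40·H_{40}.
H_{40} = 4.279, so E[T] = 171.142.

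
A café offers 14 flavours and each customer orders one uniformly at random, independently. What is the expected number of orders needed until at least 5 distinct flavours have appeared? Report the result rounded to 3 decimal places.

With k distinct flavours already seen, the next new one arrives after an expected 14/(14-k) orders.
Sum over k = 0,...,4: E = 14/14 + 14/13 + 14/12 + 14/11 + 14/10 = 5.9163.

5.916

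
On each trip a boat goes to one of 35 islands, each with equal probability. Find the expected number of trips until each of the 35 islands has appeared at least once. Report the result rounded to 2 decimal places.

145.14

Split into phases: going from k distinct to k+1 distinct takes on average 35/(35-k) trips.
E[T] = 35/35 + 35/34 + 35/33 + ... + 35/2 + 35/1 = 35·H_{35}.
H_{35} = 4.147, so E[T] = 145.137.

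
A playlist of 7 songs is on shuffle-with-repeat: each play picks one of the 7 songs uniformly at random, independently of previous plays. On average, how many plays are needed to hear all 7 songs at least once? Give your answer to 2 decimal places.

18.15

After k distinct songs have appeared, the next play gives a new one with probability (7-k)/7, so the expected wait for the (k+1)-th is 7/(7-k).
E[T] = 7/7 + 7/6 + 7/5 + ... + 7/2 + 7/1 = 7·H_{7}.
H_{7} = 2.593, so E[T] = 18.150.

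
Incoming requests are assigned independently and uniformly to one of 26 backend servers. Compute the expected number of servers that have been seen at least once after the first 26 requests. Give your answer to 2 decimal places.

16.62

For each server, P(seen in 26 requests) = 1 - (25/26)^26 = 0.639.
By linearity of expectation, E[distinct seen] = 26·(1 - (25/26)^26) = 16.622.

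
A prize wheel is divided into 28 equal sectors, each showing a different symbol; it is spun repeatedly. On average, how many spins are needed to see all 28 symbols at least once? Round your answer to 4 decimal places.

After k distinct symbols have appeared, the next spin gives a new one with probability (28-k)/28, so the expected wait for the (k+1)-th is 28/(28-k).
E[T] = 28/28 + 28/27 + 28/26 + ... + 28/2 + 28/1 = 28·H_{28}.
H_{28} = 3.92717, so E[T] = 109.96079.

109.9608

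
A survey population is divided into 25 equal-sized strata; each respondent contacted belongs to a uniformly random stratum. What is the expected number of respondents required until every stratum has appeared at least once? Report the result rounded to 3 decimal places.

95.399

The wait to go from k to k+1 distinct strata is geometric with mean 25/(25-k).
E[T] = 25/25 + 25/24 + 25/23 + ... + 25/2 + 25/1 = 25·H_{25}.
H_{25} = 3.8160, so E[T] = 95.3990.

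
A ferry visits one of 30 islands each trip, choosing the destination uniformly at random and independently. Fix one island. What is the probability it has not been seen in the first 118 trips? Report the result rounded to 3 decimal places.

0.018

Each trip misses the fixed island with probability (30-1)/30 = 29/30, independently.
P(still missing after 118) = (29/30)^118 = 0.0183.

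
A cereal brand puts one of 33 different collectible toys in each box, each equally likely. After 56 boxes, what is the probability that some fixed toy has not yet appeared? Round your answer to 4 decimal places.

0.1785

On each box the fixed toy fails to appear with probability 32/33.
P(still missing after 56) = (32/33)^56 = 0.17849.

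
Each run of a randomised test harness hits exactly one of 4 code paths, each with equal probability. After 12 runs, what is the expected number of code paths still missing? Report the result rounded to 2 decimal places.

0.13

For each code path, P(unseen after 12) = (3/4)^12 = 0.032.
By linearity of expectation, E[unseen] = 4·(3/4)^12 = 0.127.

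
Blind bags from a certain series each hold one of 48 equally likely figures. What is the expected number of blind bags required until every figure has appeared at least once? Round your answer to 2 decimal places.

The wait to go from k to k+1 distinct figures is geometric with mean 48/(48-k).
E[T] = 48/48 + 48/47 + 48/46 + ... + 48/2 + 48/1 = 48·H_{48}.
H_{48} = 4.459, so E[T] = 214.022.

214.02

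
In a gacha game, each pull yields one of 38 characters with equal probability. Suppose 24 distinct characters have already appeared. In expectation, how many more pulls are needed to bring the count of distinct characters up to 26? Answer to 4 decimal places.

5.6374

The wait to go from k to k+1 distinct characters is geometric with mean 38/(38-k).
Sum over k = 24,...,25: E = 38/14 + 38/13 = 5.63736.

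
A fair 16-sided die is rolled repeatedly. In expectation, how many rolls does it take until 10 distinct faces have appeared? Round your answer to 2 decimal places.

Going from k to k+1 distinct takes a geometric number of rolls with mean 16/(16-k).
Sum over k = 0,...,9: E = 16/16 + 16/15 + 16/14 + ... + 16/8 + 16/7 = 14.892.

14.89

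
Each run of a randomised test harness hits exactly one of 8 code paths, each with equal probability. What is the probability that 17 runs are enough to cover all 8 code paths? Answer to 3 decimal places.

By inclusion–exclusion over which code paths are missing,
P(all seen) = Σ_{j=0}^{8} (-1)^j C(8,j)((8-j)/8)^17
= 1.0000 - 0.8265 + 0.2105 - 0.0190 + 0.0005 - 0.0000 + 0.0000 - 0.0000 + 0.0000
= 0.3656.

0.366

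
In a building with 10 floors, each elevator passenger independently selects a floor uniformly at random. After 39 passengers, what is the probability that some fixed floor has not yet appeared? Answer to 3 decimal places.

On each passenger the fixed floor fails to appear with probability 9/10.
P(still missing after 39) = (9/10)^39 = 0.0164.

0.016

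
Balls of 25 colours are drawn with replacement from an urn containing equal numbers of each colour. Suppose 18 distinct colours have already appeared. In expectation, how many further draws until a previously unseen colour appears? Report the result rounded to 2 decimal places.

The number of draws until the next new colour is geometric with success probability 7/25, so its mean is 25/7.
E = 25/7 = 3.571.

3.57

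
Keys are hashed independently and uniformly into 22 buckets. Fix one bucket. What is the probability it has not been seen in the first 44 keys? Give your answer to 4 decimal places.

0.1291

On each key the fixed bucket fails to appear with probability 21/22.
P(still missing after 44) = (21/22)^44 = 0.12914.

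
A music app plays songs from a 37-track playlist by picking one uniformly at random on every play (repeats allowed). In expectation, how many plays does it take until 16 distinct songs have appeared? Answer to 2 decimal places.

20.58

With k distinct songs already seen, the next new one arrives after an expected 37/(37-k) plays.
Sum over k = 0,...,15: E = 37/37 + 37/36 + 37/35 + ... + 37/23 + 37/22 = 20.580.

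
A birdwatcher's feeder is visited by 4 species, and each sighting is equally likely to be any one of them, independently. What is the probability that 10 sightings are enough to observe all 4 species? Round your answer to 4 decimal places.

0.7806

Let A_i be the event that species i is missing after 10 sightings. By inclusion–exclusion on the A_i,
P(all seen) = Σ_{j=0}^{4} (-1)^j C(4,j)((4-j)/4)^10
= 1.00000 - 0.22525 + 0.00586 - 0.00000 + 0.00000
= 0.78060.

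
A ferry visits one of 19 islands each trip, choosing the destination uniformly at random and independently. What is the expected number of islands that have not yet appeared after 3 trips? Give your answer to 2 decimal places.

For each island, P(unseen after 3) = (18/19)^3 = 0.850.
By linearity of expectation, E[unseen] = 19·(18/19)^3 = 16.155.

16.16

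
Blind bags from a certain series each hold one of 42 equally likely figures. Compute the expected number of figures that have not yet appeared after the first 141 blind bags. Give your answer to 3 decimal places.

For each figure, P(unseen after 141) = (41/42)^141 = 0.0334.
By linearity of expectation, E[unseen] = 42·(41/42)^141 = 1.4048.

1.405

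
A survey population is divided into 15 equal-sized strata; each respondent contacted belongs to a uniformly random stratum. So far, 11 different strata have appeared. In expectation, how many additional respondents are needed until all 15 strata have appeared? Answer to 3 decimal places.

31.250

The wait to go from k to k+1 distinct strata is geometric with mean 15/(15-k).
Sum over k = 11,...,14: E = 15/4 + 15/3 + 15/2 + 15/1 = 31.2500.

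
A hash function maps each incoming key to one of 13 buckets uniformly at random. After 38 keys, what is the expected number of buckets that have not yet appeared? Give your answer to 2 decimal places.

0.62

For each bucket, P(unseen after 38) = (12/13)^38 = 0.048.
By linearity of expectation, E[unseen] = 13·(12/13)^38 = 0.621.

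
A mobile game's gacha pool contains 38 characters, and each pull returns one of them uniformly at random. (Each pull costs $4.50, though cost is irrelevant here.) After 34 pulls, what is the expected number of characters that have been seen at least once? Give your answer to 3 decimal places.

22.654

For each character, P(seen in 34 pulls) = 1 - (37/38)^34 = 0.5962.
By linearity of expectation, E[distinct seen] = 38·(1 - (37/38)^34) = 22.6538.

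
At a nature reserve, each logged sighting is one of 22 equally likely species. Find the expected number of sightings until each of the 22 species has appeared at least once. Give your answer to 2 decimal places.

After k distinct species have appeared, the next sighting gives a new one with probability (22-k)/22, so the expected wait for the (k+1)-th is 22/(22-k).
E[T] = 22/22 + 22/21 + 22/20 + ... + 22/2 + 22/1 = 22·H_{22}.
H_{22} = 3.691, so E[T] = 81.198.

81.20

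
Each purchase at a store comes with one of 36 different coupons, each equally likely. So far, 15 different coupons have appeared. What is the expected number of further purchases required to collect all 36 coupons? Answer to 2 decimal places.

With k distinct coupons already seen, the next new one takes an expected 36/(36-k) purchases.
Sum over k = 15,...,35: E = 36/21 + 36/20 + 36/19 + ... + 36/2 + 36/1 = 131.233.

131.23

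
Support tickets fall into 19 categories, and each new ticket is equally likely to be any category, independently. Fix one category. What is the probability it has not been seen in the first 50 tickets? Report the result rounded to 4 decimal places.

0.0670

Each ticket misses the fixed category with probability (19-1)/19 = 18/19, independently.
P(still missing after 50) = (18/19)^50 = 0.06698.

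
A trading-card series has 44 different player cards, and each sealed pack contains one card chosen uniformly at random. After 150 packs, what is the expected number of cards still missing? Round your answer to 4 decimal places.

1.3990

For each card, P(unseen after 150) = (43/44)^150 = 0.03180.
By linearity of expectation, E[unseen] = 44·(43/44)^150 = 1.39901.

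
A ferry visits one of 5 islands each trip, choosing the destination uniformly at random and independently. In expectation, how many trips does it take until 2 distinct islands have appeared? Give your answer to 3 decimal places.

2.250

Going from k to k+1 distinct takes a geometric number of trips with mean 5/(5-k).
Sum over k = 0,...,1: E = 5/5 + 5/4 = 2.2500.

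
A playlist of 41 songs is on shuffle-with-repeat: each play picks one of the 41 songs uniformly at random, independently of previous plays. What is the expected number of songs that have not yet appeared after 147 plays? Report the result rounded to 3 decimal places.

For each song, P(unseen after 147) = (40/41)^147 = 0.0265.
By linearity of expectation, E[unseen] = 41·(40/41)^147 = 1.0874.

1.087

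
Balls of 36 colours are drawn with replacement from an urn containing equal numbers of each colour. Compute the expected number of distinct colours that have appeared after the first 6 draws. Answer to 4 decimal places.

For each colour, P(seen in 6 draws) = 1 - (35/36)^6 = 0.15551.
By linearity of expectation, E[distinct seen] = 36·(1 - (35/36)^6) = 5.59845.

5.5984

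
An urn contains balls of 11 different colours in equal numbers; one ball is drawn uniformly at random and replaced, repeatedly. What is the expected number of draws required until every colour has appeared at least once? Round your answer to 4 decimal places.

Split into phases: going from k distinct to k+1 distinct takes on average 11/(11-k) draws.
E[T] = 11/11 + 11/10 + 11/9 + ... + 11/2 + 11/1 = 11·H_{11}.
H_{11} = 3.01988, so E[T] = 33.21865.

33.2187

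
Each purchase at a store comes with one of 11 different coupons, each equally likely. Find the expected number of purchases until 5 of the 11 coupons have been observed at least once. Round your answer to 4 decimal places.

With k distinct coupons already seen, the next new one arrives after an expected 11/(11-k) purchases.
Sum over k = 0,...,4: E = 11/11 + 11/10 + 11/9 + 11/8 + 11/7 = 6.26865.

6.2687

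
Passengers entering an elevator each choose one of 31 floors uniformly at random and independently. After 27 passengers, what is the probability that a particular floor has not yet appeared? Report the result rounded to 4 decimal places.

0.4126

Each passenger misses the fixed floor with probability (31-1)/31 = 30/31, independently.
P(still missing after 27) = (30/31)^27 = 0.41258.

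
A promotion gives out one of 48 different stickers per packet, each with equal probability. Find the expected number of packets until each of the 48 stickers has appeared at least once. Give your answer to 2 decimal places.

The wait to go from k to k+1 distinct stickers is geometric with mean 48/(48-k).
E[T] = 48/48 + 48/47 + 48/46 + ... + 48/2 + 48/1 = 48·H_{48}.
H_{48} = 4.459, so E[T] = 214.022.

214.02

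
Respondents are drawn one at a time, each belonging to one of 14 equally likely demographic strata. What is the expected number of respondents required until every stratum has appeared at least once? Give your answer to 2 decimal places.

The wait to go from k to k+1 distinct strata is geometric with mean 14/(14-k).
E[T] = 14/14 + 14/13 + 14/12 + ... + 14/2 + 14/1 = 14·H_{14}.
H_{14} = 3.252, so E[T] = 45.522.

45.52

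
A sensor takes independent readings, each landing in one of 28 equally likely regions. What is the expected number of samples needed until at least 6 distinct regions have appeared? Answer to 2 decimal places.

6.62

Going from k to k+1 distinct takes a geometric number of samples with mean 28/(28-k).
Sum over k = 0,...,5: E = 28/28 + 28/27 + 28/26 + 28/25 + 28/24 + 28/23 = 6.618.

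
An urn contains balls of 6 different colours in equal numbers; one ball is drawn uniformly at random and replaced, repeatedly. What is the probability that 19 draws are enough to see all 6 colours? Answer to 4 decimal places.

By inclusion–exclusion over which colours are missing,
P(all seen) = Σ_{j=0}^{6} (-1)^j C(6,j)((6-j)/6)^19
= 1.00000 - 0.18781 + 0.00677 - 0.00004 + 0.00000 - 0.00000 + 0.00000
= 0.81892.

0.8189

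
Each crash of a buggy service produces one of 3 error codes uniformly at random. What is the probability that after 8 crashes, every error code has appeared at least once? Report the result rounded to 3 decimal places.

0.883

Let A_i be the event that error code i is missing after 8 crashes. By inclusion–exclusion on the A_i,
P(all seen) = Σ_{j=0}^{3} (-1)^j C(3,j)((3-j)/3)^8
= 1.0000 - 0.1171 + 0.0005 - 0.0000
= 0.8834.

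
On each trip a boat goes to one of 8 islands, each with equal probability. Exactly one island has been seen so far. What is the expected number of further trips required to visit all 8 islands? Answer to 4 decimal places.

20.7429

From k distinct to k+1 distinct takes on average 8/(8-k) trips.
Sum over k = 1,...,7: E = 8/7 + 8/6 + 8/5 + ... + 8/2 + 8/1 = 20.74286.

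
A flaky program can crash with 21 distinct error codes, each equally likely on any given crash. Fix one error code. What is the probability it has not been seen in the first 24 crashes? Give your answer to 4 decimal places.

Each crash misses the fixed error code with probability (21-1)/21 = 20/21, independently.
P(still missing after 24) = (20/21)^24 = 0.31007.

0.3101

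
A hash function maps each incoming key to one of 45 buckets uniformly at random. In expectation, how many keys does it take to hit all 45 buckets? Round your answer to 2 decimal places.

197.77

After k distinct buckets have appeared, the next key gives a new one with probability (45-k)/45, so the expected wait for the (k+1)-th is 45/(45-k).
E[T] = 45/45 + 45/44 + 45/43 + ... + 45/2 + 45/1 = 45·H_{45}.
H_{45} = 4.395, so E[T] = 197.773.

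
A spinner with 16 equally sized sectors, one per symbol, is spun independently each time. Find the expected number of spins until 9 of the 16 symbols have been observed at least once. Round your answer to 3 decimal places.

12.606

With k distinct symbols already seen, the next new one arrives after an expected 16/(16-k) spins.
Sum over k = 0,...,8: E = 16/16 + 16/15 + 16/14 + ... + 16/9 + 16/8 = 12.6059.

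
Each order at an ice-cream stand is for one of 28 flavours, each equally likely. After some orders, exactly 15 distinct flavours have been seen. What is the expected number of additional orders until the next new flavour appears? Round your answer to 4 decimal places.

Each order yields a new flavour with probability (28-15)/28 = 13/28, so the wait is geometric with mean 28/13.
E = 28/13 = 2.15385.

2.1538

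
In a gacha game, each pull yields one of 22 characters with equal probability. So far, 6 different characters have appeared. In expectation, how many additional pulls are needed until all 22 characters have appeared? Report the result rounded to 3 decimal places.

With k distinct characters already seen, the next new one takes an expected 22/(22-k) pulls.
Sum over k = 6,...,21: E = 22/16 + 22/15 + 22/14 + ... + 22/2 + 22/1 = 74.3760.

74.376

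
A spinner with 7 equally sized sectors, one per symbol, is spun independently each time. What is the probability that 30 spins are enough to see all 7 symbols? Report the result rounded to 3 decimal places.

Let A_i be the event that symbol i is missing after 30 spins. By inclusion–exclusion on the A_i,
P(all seen) = Σ_{j=0}^{7} (-1)^j C(7,j)((7-j)/7)^30
= 1.0000 - 0.0687 + 0.0009 - 0.0000 + 0.0000 - 0.0000 + 0.0000 - 0.0000
= 0.9322.

0.932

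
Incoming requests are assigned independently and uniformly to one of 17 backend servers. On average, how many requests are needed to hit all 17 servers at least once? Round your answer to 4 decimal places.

After k distinct servers have appeared, the next request gives a new one with probability (17-k)/17, so the expected wait for the (k+1)-th is 17/(17-k).
E[T] = 17/17 + 17/16 + 17/15 + ... + 17/2 + 17/1 = 17·H_{17}.
H_{17} = 3.43955, so E[T] = 58.47239.

58.4724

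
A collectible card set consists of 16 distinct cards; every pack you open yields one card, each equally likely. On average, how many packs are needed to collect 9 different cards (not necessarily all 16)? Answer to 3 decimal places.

12.606

With k distinct cards already seen, the next new one arrives after an expected 16/(16-k) packs.
Sum over k = 0,...,8: E = 16/16 + 16/15 + 16/14 + ... + 16/9 + 16/8 = 12.6059.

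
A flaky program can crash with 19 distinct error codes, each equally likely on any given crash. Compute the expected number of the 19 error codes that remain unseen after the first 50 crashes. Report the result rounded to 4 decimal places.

1.2726

For each error code, P(unseen after 50) = (18/19)^50 = 0.06698.
By linearity of expectation, E[unseen] = 19·(18/19)^50 = 1.27262.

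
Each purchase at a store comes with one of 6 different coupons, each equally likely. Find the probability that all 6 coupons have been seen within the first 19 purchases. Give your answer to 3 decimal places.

By inclusion–exclusion over which coupons are missing,
P(all seen) = Σ_{j=0}^{6} (-1)^j C(6,j)((6-j)/6)^19
= 1.0000 - 0.1878 + 0.0068 - 0.0000 + 0.0000 - 0.0000 + 0.0000
= 0.8189.

0.819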